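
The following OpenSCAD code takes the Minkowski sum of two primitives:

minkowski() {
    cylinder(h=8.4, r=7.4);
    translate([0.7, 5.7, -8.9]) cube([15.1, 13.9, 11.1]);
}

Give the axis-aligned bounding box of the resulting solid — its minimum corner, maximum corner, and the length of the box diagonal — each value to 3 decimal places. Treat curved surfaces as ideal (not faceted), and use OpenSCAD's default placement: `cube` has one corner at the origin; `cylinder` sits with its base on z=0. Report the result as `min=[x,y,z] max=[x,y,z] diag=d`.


min=[-6.700,-1.700,-8.900] max=[23.200,27.000,10.600] diag=45.803

A = translate([0.7, 5.7, -8.9]) cube([15.1, 13.9, 11.1]) → bbox [0.7,5.7,-8.9] .. [15.8,19.6,2.2]
B = cylinder(h=8.4, r=7.4) → bbox [-7.4,-7.4,0] .. [7.4,7.4,8.4]
lo = A.lo+B.lo = [0.7-7.4, 5.7-7.4, -8.9+0] = [-6.700,-1.700,-8.900]
hi = A.hi+B.hi = [15.8+7.4, 19.6+7.4, 2.2+8.4] = [23.200,27.000,10.600]
diag = √(29.9²+28.7²+19.5²) = √2097.95 = 45.803


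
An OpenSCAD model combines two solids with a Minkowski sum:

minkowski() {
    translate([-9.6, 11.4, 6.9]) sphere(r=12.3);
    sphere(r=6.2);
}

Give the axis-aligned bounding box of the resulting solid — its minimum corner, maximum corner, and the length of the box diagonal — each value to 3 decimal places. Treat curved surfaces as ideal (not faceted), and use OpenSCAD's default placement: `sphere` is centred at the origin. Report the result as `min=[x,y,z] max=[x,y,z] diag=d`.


A = translate([-9.6, 11.4, 6.9]) sphere(r=12.3) → bbox [-21.9,-0.9,-5.4] .. [2.7,23.7,19.2]
B = sphere(r=6.2) → bbox [-6.2,-6.2,-6.2] .. [6.2,6.2,6.2]
lo = A.lo+B.lo = [-21.9-6.2, -0.9-6.2, -5.4-6.2] = [-28.100,-7.100,-11.600]
hi = A.hi+B.hi = [2.7+6.2, 23.7+6.2, 19.2+6.2] = [8.900,29.900,25.400]
diag = √(37²+37²+37²) = √4107 = 64.086

min=[-28.100,-7.100,-11.600] max=[8.900,29.900,25.400] diag=64.086


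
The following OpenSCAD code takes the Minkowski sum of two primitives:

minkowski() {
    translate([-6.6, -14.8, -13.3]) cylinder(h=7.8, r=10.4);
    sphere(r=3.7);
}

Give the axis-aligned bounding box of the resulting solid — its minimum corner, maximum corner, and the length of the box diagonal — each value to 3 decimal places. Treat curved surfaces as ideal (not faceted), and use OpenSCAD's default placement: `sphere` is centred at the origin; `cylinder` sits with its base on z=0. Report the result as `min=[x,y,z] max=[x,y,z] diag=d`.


min=[-20.700,-28.900,-17.000] max=[7.500,-0.700,-1.800] diag=42.679

A = translate([-6.6, -14.8, -13.3]) cylinder(h=7.8, r=10.4) → bbox [-17,-25.2,-13.3] .. [3.8,-4.4,-5.5]
B = sphere(r=3.7) → bbox [-3.7,-3.7,-3.7] .. [3.7,3.7,3.7]
lo = A.lo+B.lo = [-17-3.7, -25.2-3.7, -13.3-3.7] = [-20.700,-28.900,-17.000]
hi = A.hi+B.hi = [3.8+3.7, -4.4+3.7, -5.5+3.7] = [7.500,-0.700,-1.800]
diag = √(28.2²+28.2²+15.2²) = √1821.52 = 42.679


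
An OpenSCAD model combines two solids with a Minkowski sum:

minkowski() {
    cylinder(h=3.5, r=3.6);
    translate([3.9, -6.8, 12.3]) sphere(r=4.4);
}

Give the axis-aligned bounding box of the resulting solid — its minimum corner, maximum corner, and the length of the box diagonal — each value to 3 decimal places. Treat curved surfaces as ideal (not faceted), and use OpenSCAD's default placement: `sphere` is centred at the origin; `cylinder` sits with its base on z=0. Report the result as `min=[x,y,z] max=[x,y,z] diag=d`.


min=[-4.100,-14.800,7.900] max=[11.900,1.200,20.200] diag=25.754

A = translate([3.9, -6.8, 12.3]) sphere(r=4.4) → bbox [-0.5,-11.2,7.9] .. [8.3,-2.4,16.7]
B = cylinder(h=3.5, r=3.6) → bbox [-3.6,-3.6,0] .. [3.6,3.6,3.5]
lo = A.lo+B.lo = [-0.5-3.6, -11.2-3.6, 7.9+0] = [-4.100,-14.800,7.900]
hi = A.hi+B.hi = [8.3+3.6, -2.4+3.6, 16.7+3.5] = [11.900,1.200,20.200]
diag = √(16²+16²+12.3²) = √663.29 = 25.754


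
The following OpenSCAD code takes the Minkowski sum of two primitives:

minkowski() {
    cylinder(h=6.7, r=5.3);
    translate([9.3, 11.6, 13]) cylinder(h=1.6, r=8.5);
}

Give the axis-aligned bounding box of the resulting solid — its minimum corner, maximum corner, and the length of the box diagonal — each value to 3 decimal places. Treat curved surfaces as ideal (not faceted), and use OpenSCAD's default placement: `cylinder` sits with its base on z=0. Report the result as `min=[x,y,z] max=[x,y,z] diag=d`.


min=[-4.500,-2.200,13.000] max=[23.100,25.400,21.300] diag=39.905

A = translate([9.3, 11.6, 13]) cylinder(h=1.6, r=8.5) → bbox [0.8,3.1,13] .. [17.8,20.1,14.6]
B = cylinder(h=6.7, r=5.3) → bbox [-5.3,-5.3,0] .. [5.3,5.3,6.7]
lo = A.lo+B.lo = [0.8-5.3, 3.1-5.3, 13+0] = [-4.500,-2.200,13.000]
hi = A.hi+B.hi = [17.8+5.3, 20.1+5.3, 14.6+6.7] = [23.100,25.400,21.300]
diag = √(27.6²+27.6²+8.3²) = √1592.41 = 39.905


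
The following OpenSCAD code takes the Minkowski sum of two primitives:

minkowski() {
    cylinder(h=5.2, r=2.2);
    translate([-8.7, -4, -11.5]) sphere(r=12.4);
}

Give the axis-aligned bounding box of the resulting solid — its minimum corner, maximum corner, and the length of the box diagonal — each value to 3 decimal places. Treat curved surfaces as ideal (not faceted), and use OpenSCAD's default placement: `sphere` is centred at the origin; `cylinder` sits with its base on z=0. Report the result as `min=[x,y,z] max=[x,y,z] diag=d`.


min=[-23.300,-18.600,-23.900] max=[5.900,10.600,6.100] diag=51.042

A = translate([-8.7, -4, -11.5]) sphere(r=12.4) → bbox [-21.1,-16.4,-23.9] .. [3.7,8.4,0.9]
B = cylinder(h=5.2, r=2.2) → bbox [-2.2,-2.2,0] .. [2.2,2.2,5.2]
lo = A.lo+B.lo = [-21.1-2.2, -16.4-2.2, -23.9+0] = [-23.300,-18.600,-23.900]
hi = A.hi+B.hi = [3.7+2.2, 8.4+2.2, 0.9+5.2] = [5.900,10.600,6.100]
diag = √(29.2²+29.2²+30²) = √2605.28 = 51.042


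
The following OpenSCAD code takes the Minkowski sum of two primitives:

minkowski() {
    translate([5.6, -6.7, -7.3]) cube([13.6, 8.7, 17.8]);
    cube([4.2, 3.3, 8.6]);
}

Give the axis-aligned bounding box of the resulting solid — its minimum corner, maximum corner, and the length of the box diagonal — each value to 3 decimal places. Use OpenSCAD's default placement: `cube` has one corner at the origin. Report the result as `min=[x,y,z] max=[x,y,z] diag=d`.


min=[5.600,-6.700,-7.300] max=[23.400,5.300,19.100] diag=34.026

A = translate([5.6, -6.7, -7.3]) cube([13.6, 8.7, 17.8]) → bbox [5.6,-6.7,-7.3] .. [19.2,2,10.5]
B = cube([4.2, 3.3, 8.6]) → bbox [0,0,0] .. [4.2,3.3,8.6]
lo = A.lo+B.lo = [5.6+0, -6.7+0, -7.3+0] = [5.600,-6.700,-7.300]
hi = A.hi+B.hi = [19.2+4.2, 2+3.3, 10.5+8.6] = [23.400,5.300,19.100]
diag = √(17.8²+12²+26.4²) = √1157.8 = 34.026


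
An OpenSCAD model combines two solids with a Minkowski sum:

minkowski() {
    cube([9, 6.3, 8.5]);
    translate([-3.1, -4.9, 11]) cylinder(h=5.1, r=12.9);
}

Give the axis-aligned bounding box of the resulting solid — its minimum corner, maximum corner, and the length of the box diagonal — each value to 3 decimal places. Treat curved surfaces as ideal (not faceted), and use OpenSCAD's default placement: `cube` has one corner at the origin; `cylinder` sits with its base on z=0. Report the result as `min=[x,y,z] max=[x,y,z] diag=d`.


A = translate([-3.1, -4.9, 11]) cylinder(h=5.1, r=12.9) → bbox [-16,-17.8,11] .. [9.8,8,16.1]
B = cube([9, 6.3, 8.5]) → bbox [0,0,0] .. [9,6.3,8.5]
lo = A.lo+B.lo = [-16+0, -17.8+0, 11+0] = [-16.000,-17.800,11.000]
hi = A.hi+B.hi = [9.8+9, 8+6.3, 16.1+8.5] = [18.800,14.300,24.600]
diag = √(34.8²+32.1²+13.6²) = √2426.41 = 49.259

min=[-16.000,-17.800,11.000] max=[18.800,14.300,24.600] diag=49.259


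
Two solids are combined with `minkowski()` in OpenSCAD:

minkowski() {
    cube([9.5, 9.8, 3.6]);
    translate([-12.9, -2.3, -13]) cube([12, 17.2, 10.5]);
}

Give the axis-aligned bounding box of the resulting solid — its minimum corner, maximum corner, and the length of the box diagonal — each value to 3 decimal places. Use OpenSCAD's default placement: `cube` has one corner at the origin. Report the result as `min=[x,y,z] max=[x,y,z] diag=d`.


A = translate([-12.9, -2.3, -13]) cube([12, 17.2, 10.5]) → bbox [-12.9,-2.3,-13] .. [-0.9,14.9,-2.5]
B = cube([9.5, 9.8, 3.6]) → bbox [0,0,0] .. [9.5,9.8,3.6]
lo = A.lo+B.lo = [-12.9+0, -2.3+0, -13+0] = [-12.900,-2.300,-13.000]
hi = A.hi+B.hi = [-0.9+9.5, 14.9+9.8, -2.5+3.6] = [8.600,24.700,1.100]
diag = √(21.5²+27²+14.1²) = √1390.06 = 37.284

min=[-12.900,-2.300,-13.000] max=[8.600,24.700,1.100] diag=37.284


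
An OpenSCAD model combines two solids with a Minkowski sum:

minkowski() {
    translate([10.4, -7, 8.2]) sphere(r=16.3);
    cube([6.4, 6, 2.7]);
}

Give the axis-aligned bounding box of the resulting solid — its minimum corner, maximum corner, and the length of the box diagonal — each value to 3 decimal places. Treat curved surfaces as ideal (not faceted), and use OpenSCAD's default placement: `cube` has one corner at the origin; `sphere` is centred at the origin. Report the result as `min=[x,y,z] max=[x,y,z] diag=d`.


min=[-5.900,-23.300,-8.100] max=[33.100,15.300,27.200] diag=65.246

A = translate([10.4, -7, 8.2]) sphere(r=16.3) → bbox [-5.9,-23.3,-8.1] .. [26.7,9.3,24.5]
B = cube([6.4, 6, 2.7]) → bbox [0,0,0] .. [6.4,6,2.7]
lo = A.lo+B.lo = [-5.9+0, -23.3+0, -8.1+0] = [-5.900,-23.300,-8.100]
hi = A.hi+B.hi = [26.7+6.4, 9.3+6, 24.5+2.7] = [33.100,15.300,27.200]
diag = √(39²+38.6²+35.3²) = √4257.05 = 65.246


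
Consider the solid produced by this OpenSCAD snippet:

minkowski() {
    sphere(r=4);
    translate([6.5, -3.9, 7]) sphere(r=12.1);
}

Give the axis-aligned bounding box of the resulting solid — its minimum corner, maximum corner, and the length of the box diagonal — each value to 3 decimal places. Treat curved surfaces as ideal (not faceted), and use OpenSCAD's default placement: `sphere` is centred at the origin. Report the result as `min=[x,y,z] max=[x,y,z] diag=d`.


min=[-9.600,-20.000,-9.100] max=[22.600,12.200,23.100] diag=55.772

A = translate([6.5, -3.9, 7]) sphere(r=12.1) → bbox [-5.6,-16,-5.1] .. [18.6,8.2,19.1]
B = sphere(r=4) → bbox [-4,-4,-4] .. [4,4,4]
lo = A.lo+B.lo = [-5.6-4, -16-4, -5.1-4] = [-9.600,-20.000,-9.100]
hi = A.hi+B.hi = [18.6+4, 8.2+4, 19.1+4] = [22.600,12.200,23.100]
diag = √(32.2²+32.2²+32.2²) = √3110.52 = 55.772


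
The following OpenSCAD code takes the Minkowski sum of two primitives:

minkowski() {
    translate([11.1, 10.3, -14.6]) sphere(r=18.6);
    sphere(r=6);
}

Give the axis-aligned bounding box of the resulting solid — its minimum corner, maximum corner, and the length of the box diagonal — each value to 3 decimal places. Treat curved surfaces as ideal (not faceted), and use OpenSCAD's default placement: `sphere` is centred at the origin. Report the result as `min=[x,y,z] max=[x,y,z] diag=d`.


A = translate([11.1, 10.3, -14.6]) sphere(r=18.6) → bbox [-7.5,-8.3,-33.2] .. [29.7,28.9,4]
B = sphere(r=6) → bbox [-6,-6,-6] .. [6,6,6]
lo = A.lo+B.lo = [-7.5-6, -8.3-6, -33.2-6] = [-13.500,-14.300,-39.200]
hi = A.hi+B.hi = [29.7+6, 28.9+6, 4+6] = [35.700,34.900,10.000]
diag = √(49.2²+49.2²+49.2²) = √7261.92 = 85.217

min=[-13.500,-14.300,-39.200] max=[35.700,34.900,10.000] diag=85.217


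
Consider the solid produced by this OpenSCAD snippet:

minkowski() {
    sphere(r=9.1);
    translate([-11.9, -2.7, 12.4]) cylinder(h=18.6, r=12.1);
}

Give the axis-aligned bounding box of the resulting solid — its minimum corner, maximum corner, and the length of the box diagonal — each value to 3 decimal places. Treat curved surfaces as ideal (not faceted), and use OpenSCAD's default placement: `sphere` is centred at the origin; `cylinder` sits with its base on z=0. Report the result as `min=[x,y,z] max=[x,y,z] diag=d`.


A = translate([-11.9, -2.7, 12.4]) cylinder(h=18.6, r=12.1) → bbox [-24,-14.8,12.4] .. [0.2,9.4,31]
B = sphere(r=9.1) → bbox [-9.1,-9.1,-9.1] .. [9.1,9.1,9.1]
lo = A.lo+B.lo = [-24-9.1, -14.8-9.1, 12.4-9.1] = [-33.100,-23.900,3.300]
hi = A.hi+B.hi = [0.2+9.1, 9.4+9.1, 31+9.1] = [9.300,18.500,40.100]
diag = √(42.4²+42.4²+36.8²) = √4949.76 = 70.355

min=[-33.100,-23.900,3.300] max=[9.300,18.500,40.100] diag=70.355


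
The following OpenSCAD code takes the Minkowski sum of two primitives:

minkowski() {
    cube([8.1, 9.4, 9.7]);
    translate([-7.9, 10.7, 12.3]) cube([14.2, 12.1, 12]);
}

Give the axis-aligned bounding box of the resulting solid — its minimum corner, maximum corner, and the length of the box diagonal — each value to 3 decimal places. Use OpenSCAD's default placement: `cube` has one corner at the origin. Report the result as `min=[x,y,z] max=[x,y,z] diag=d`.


A = translate([-7.9, 10.7, 12.3]) cube([14.2, 12.1, 12]) → bbox [-7.9,10.7,12.3] .. [6.3,22.8,24.3]
B = cube([8.1, 9.4, 9.7]) → bbox [0,0,0] .. [8.1,9.4,9.7]
lo = A.lo+B.lo = [-7.9+0, 10.7+0, 12.3+0] = [-7.900,10.700,12.300]
hi = A.hi+B.hi = [6.3+8.1, 22.8+9.4, 24.3+9.7] = [14.400,32.200,34.000]
diag = √(22.3²+21.5²+21.7²) = √1430.43 = 37.821

min=[-7.900,10.700,12.300] max=[14.400,32.200,34.000] diag=37.821


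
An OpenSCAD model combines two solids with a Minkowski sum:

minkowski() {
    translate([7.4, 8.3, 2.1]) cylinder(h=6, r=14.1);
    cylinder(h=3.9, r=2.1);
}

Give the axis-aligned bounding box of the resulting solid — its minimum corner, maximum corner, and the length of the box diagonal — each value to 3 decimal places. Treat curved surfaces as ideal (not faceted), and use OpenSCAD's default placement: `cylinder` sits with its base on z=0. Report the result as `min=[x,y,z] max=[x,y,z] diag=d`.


min=[-8.800,-7.900,2.100] max=[23.600,24.500,12.000] diag=46.878

A = translate([7.4, 8.3, 2.1]) cylinder(h=6, r=14.1) → bbox [-6.7,-5.8,2.1] .. [21.5,22.4,8.1]
B = cylinder(h=3.9, r=2.1) → bbox [-2.1,-2.1,0] .. [2.1,2.1,3.9]
lo = A.lo+B.lo = [-6.7-2.1, -5.8-2.1, 2.1+0] = [-8.800,-7.900,2.100]
hi = A.hi+B.hi = [21.5+2.1, 22.4+2.1, 8.1+3.9] = [23.600,24.500,12.000]
diag = √(32.4²+32.4²+9.9²) = √2197.53 = 46.878


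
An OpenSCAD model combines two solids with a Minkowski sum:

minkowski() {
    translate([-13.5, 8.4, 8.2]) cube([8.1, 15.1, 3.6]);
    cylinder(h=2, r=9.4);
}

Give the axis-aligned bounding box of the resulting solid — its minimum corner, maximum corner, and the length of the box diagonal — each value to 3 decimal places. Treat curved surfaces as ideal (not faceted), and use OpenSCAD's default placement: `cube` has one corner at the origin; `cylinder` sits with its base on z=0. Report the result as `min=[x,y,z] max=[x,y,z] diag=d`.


min=[-22.900,-1.000,8.200] max=[4.000,32.900,13.800] diag=43.637

A = translate([-13.5, 8.4, 8.2]) cube([8.1, 15.1, 3.6]) → bbox [-13.5,8.4,8.2] .. [-5.4,23.5,11.8]
B = cylinder(h=2, r=9.4) → bbox [-9.4,-9.4,0] .. [9.4,9.4,2]
lo = A.lo+B.lo = [-13.5-9.4, 8.4-9.4, 8.2+0] = [-22.900,-1.000,8.200]
hi = A.hi+B.hi = [-5.4+9.4, 23.5+9.4, 11.8+2] = [4.000,32.900,13.800]
diag = √(26.9²+33.9²+5.6²) = √1904.18 = 43.637


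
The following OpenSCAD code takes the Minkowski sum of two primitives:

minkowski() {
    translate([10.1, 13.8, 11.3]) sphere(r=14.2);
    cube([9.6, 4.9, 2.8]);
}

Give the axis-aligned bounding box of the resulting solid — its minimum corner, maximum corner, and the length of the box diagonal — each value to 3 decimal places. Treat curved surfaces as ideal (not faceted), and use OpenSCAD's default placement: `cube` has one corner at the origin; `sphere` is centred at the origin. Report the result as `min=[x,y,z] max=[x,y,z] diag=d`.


min=[-4.100,-0.400,-2.900] max=[33.900,32.900,28.300] diag=59.383

A = translate([10.1, 13.8, 11.3]) sphere(r=14.2) → bbox [-4.1,-0.4,-2.9] .. [24.3,28,25.5]
B = cube([9.6, 4.9, 2.8]) → bbox [0,0,0] .. [9.6,4.9,2.8]
lo = A.lo+B.lo = [-4.1+0, -0.4+0, -2.9+0] = [-4.100,-0.400,-2.900]
hi = A.hi+B.hi = [24.3+9.6, 28+4.9, 25.5+2.8] = [33.900,32.900,28.300]
diag = √(38²+33.3²+31.2²) = √3526.33 = 59.383


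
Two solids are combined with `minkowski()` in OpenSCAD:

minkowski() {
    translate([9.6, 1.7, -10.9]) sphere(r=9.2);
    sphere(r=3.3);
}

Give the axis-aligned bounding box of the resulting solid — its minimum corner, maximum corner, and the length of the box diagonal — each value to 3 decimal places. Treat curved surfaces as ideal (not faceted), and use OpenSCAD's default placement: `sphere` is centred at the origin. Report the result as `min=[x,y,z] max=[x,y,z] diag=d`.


A = translate([9.6, 1.7, -10.9]) sphere(r=9.2) → bbox [0.4,-7.5,-20.1] .. [18.8,10.9,-1.7]
B = sphere(r=3.3) → bbox [-3.3,-3.3,-3.3] .. [3.3,3.3,3.3]
lo = A.lo+B.lo = [0.4-3.3, -7.5-3.3, -20.1-3.3] = [-2.900,-10.800,-23.400]
hi = A.hi+B.hi = [18.8+3.3, 10.9+3.3, -1.7+3.3] = [22.100,14.200,1.600]
diag = √(25²+25²+25²) = √1875 = 43.301

min=[-2.900,-10.800,-23.400] max=[22.100,14.200,1.600] diag=43.301


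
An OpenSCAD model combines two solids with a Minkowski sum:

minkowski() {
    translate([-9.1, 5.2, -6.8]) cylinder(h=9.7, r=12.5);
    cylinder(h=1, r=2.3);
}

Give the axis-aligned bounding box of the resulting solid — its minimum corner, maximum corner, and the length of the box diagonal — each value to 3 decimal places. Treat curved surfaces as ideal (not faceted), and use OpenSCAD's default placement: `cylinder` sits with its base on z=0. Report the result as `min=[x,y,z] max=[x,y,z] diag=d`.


min=[-23.900,-9.600,-6.800] max=[5.700,20.000,3.900] diag=43.207

A = translate([-9.1, 5.2, -6.8]) cylinder(h=9.7, r=12.5) → bbox [-21.6,-7.3,-6.8] .. [3.4,17.7,2.9]
B = cylinder(h=1, r=2.3) → bbox [-2.3,-2.3,0] .. [2.3,2.3,1]
lo = A.lo+B.lo = [-21.6-2.3, -7.3-2.3, -6.8+0] = [-23.900,-9.600,-6.800]
hi = A.hi+B.hi = [3.4+2.3, 17.7+2.3, 2.9+1] = [5.700,20.000,3.900]
diag = √(29.6²+29.6²+10.7²) = √1866.81 = 43.207


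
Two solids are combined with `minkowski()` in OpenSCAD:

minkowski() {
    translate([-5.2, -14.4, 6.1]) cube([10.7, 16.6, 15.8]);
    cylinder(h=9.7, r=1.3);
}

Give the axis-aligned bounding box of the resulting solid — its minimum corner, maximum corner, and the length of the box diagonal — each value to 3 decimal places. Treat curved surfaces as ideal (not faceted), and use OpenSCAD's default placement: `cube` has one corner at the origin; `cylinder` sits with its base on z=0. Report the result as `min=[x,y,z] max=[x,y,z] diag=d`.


A = translate([-5.2, -14.4, 6.1]) cube([10.7, 16.6, 15.8]) → bbox [-5.2,-14.4,6.1] .. [5.5,2.2,21.9]
B = cylinder(h=9.7, r=1.3) → bbox [-1.3,-1.3,0] .. [1.3,1.3,9.7]
lo = A.lo+B.lo = [-5.2-1.3, -14.4-1.3, 6.1+0] = [-6.500,-15.700,6.100]
hi = A.hi+B.hi = [5.5+1.3, 2.2+1.3, 21.9+9.7] = [6.800,3.500,31.600]
diag = √(13.3²+19.2²+25.5²) = √1195.78 = 34.580

min=[-6.500,-15.700,6.100] max=[6.800,3.500,31.600] diag=34.580


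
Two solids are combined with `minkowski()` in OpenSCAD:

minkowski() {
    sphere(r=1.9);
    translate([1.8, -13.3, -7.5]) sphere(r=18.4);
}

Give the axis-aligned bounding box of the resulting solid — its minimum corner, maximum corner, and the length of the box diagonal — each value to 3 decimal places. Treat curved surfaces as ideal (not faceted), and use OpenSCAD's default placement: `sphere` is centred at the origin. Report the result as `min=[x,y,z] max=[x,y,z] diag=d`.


A = translate([1.8, -13.3, -7.5]) sphere(r=18.4) → bbox [-16.6,-31.7,-25.9] .. [20.2,5.1,10.9]
B = sphere(r=1.9) → bbox [-1.9,-1.9,-1.9] .. [1.9,1.9,1.9]
lo = A.lo+B.lo = [-16.6-1.9, -31.7-1.9, -25.9-1.9] = [-18.500,-33.600,-27.800]
hi = A.hi+B.hi = [20.2+1.9, 5.1+1.9, 10.9+1.9] = [22.100,7.000,12.800]
diag = √(40.6²+40.6²+40.6²) = √4945.08 = 70.321

min=[-18.500,-33.600,-27.800] max=[22.100,7.000,12.800] diag=70.321


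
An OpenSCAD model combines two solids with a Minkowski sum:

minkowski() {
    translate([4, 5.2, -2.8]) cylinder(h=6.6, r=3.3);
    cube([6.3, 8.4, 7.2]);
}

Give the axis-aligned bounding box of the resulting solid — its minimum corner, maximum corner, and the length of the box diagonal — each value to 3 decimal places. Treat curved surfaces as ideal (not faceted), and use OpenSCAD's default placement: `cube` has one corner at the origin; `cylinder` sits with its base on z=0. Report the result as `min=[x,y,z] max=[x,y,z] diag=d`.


min=[0.700,1.900,-2.800] max=[13.600,16.900,11.000] diag=24.122

A = translate([4, 5.2, -2.8]) cylinder(h=6.6, r=3.3) → bbox [0.7,1.9,-2.8] .. [7.3,8.5,3.8]
B = cube([6.3, 8.4, 7.2]) → bbox [0,0,0] .. [6.3,8.4,7.2]
lo = A.lo+B.lo = [0.7+0, 1.9+0, -2.8+0] = [0.700,1.900,-2.800]
hi = A.hi+B.hi = [7.3+6.3, 8.5+8.4, 3.8+7.2] = [13.600,16.900,11.000]
diag = √(12.9²+15²+13.8²) = √581.85 = 24.122


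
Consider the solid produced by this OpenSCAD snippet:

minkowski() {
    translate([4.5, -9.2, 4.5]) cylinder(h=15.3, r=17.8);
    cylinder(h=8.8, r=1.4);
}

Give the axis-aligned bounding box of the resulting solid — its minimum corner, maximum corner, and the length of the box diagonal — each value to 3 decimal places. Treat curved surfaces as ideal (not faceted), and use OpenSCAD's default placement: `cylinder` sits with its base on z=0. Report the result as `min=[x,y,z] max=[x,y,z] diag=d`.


A = translate([4.5, -9.2, 4.5]) cylinder(h=15.3, r=17.8) → bbox [-13.3,-27,4.5] .. [22.3,8.6,19.8]
B = cylinder(h=8.8, r=1.4) → bbox [-1.4,-1.4,0] .. [1.4,1.4,8.8]
lo = A.lo+B.lo = [-13.3-1.4, -27-1.4, 4.5+0] = [-14.700,-28.400,4.500]
hi = A.hi+B.hi = [22.3+1.4, 8.6+1.4, 19.8+8.8] = [23.700,10.000,28.600]
diag = √(38.4²+38.4²+24.1²) = √3529.93 = 59.413

min=[-14.700,-28.400,4.500] max=[23.700,10.000,28.600] diag=59.413


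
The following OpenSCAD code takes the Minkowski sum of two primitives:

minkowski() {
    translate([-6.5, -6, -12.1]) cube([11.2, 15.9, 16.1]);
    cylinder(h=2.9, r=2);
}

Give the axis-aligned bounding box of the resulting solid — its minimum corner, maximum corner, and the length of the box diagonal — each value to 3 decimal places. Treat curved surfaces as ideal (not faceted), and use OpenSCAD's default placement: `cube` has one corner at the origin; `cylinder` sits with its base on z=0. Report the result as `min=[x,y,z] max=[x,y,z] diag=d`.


min=[-8.500,-8.000,-12.100] max=[6.700,11.900,6.900] diag=31.433

A = translate([-6.5, -6, -12.1]) cube([11.2, 15.9, 16.1]) → bbox [-6.5,-6,-12.1] .. [4.7,9.9,4]
B = cylinder(h=2.9, r=2) → bbox [-2,-2,0] .. [2,2,2.9]
lo = A.lo+B.lo = [-6.5-2, -6-2, -12.1+0] = [-8.500,-8.000,-12.100]
hi = A.hi+B.hi = [4.7+2, 9.9+2, 4+2.9] = [6.700,11.900,6.900]
diag = √(15.2²+19.9²+19²) = √988.05 = 31.433


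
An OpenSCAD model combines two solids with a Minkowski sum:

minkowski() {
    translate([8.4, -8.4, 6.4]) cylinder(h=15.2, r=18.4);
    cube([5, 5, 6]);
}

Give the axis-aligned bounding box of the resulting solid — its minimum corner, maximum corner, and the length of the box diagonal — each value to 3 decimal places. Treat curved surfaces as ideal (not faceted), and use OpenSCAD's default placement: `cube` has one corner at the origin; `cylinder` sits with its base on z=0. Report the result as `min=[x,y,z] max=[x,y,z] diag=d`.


A = translate([8.4, -8.4, 6.4]) cylinder(h=15.2, r=18.4) → bbox [-10,-26.8,6.4] .. [26.8,10,21.6]
B = cube([5, 5, 6]) → bbox [0,0,0] .. [5,5,6]
lo = A.lo+B.lo = [-10+0, -26.8+0, 6.4+0] = [-10.000,-26.800,6.400]
hi = A.hi+B.hi = [26.8+5, 10+5, 21.6+6] = [31.800,15.000,27.600]
diag = √(41.8²+41.8²+21.2²) = √3943.92 = 62.801

min=[-10.000,-26.800,6.400] max=[31.800,15.000,27.600] diag=62.801


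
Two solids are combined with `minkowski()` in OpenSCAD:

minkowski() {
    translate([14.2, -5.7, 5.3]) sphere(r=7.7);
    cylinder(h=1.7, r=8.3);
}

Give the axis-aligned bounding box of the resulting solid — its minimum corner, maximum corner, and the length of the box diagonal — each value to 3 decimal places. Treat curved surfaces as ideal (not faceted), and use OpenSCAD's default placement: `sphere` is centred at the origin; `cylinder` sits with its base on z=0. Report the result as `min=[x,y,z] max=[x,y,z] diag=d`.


min=[-1.800,-21.700,-2.400] max=[30.200,10.300,14.700] diag=48.378

A = translate([14.2, -5.7, 5.3]) sphere(r=7.7) → bbox [6.5,-13.4,-2.4] .. [21.9,2,13]
B = cylinder(h=1.7, r=8.3) → bbox [-8.3,-8.3,0] .. [8.3,8.3,1.7]
lo = A.lo+B.lo = [6.5-8.3, -13.4-8.3, -2.4+0] = [-1.800,-21.700,-2.400]
hi = A.hi+B.hi = [21.9+8.3, 2+8.3, 13+1.7] = [30.200,10.300,14.700]
diag = √(32²+32²+17.1²) = √2340.41 = 48.378


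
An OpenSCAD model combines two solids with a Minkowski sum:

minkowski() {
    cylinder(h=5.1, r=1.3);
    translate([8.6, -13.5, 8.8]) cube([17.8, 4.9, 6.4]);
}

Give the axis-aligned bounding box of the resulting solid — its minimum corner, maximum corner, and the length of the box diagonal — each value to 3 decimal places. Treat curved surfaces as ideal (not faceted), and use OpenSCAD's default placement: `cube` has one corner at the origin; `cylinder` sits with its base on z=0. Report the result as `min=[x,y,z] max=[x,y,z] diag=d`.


A = translate([8.6, -13.5, 8.8]) cube([17.8, 4.9, 6.4]) → bbox [8.6,-13.5,8.8] .. [26.4,-8.6,15.2]
B = cylinder(h=5.1, r=1.3) → bbox [-1.3,-1.3,0] .. [1.3,1.3,5.1]
lo = A.lo+B.lo = [8.6-1.3, -13.5-1.3, 8.8+0] = [7.300,-14.800,8.800]
hi = A.hi+B.hi = [26.4+1.3, -8.6+1.3, 15.2+5.1] = [27.700,-7.300,20.300]
diag = √(20.4²+7.5²+11.5²) = √604.66 = 24.590

min=[7.300,-14.800,8.800] max=[27.700,-7.300,20.300] diag=24.590


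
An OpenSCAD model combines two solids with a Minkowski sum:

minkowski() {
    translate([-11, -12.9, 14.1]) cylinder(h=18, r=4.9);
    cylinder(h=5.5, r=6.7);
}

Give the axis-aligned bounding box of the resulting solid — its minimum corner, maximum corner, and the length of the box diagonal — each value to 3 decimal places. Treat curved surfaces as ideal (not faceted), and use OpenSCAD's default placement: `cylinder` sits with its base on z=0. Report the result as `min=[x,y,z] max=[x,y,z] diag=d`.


min=[-22.600,-24.500,14.100] max=[0.600,-1.300,37.600] diag=40.358

A = translate([-11, -12.9, 14.1]) cylinder(h=18, r=4.9) → bbox [-15.9,-17.8,14.1] .. [-6.1,-8,32.1]
B = cylinder(h=5.5, r=6.7) → bbox [-6.7,-6.7,0] .. [6.7,6.7,5.5]
lo = A.lo+B.lo = [-15.9-6.7, -17.8-6.7, 14.1+0] = [-22.600,-24.500,14.100]
hi = A.hi+B.hi = [-6.1+6.7, -8+6.7, 32.1+5.5] = [0.600,-1.300,37.600]
diag = √(23.2²+23.2²+23.5²) = √1628.73 = 40.358


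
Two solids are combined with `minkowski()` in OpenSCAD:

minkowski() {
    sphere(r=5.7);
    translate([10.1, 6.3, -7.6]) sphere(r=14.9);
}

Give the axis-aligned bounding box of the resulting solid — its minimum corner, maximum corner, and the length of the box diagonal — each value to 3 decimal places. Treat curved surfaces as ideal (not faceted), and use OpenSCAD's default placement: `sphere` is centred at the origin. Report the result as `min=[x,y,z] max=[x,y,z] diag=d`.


A = translate([10.1, 6.3, -7.6]) sphere(r=14.9) → bbox [-4.8,-8.6,-22.5] .. [25,21.2,7.3]
B = sphere(r=5.7) → bbox [-5.7,-5.7,-5.7] .. [5.7,5.7,5.7]
lo = A.lo+B.lo = [-4.8-5.7, -8.6-5.7, -22.5-5.7] = [-10.500,-14.300,-28.200]
hi = A.hi+B.hi = [25+5.7, 21.2+5.7, 7.3+5.7] = [30.700,26.900,13.000]
diag = √(41.2²+41.2²+41.2²) = √5092.32 = 71.360

min=[-10.500,-14.300,-28.200] max=[30.700,26.900,13.000] diag=71.360


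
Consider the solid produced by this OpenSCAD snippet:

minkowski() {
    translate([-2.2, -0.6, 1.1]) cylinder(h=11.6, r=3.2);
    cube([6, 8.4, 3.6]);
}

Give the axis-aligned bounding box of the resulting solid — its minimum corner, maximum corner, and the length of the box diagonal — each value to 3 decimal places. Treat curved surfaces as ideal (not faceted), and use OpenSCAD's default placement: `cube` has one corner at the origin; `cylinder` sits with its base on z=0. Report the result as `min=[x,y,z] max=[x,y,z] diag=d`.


A = translate([-2.2, -0.6, 1.1]) cylinder(h=11.6, r=3.2) → bbox [-5.4,-3.8,1.1] .. [1,2.6,12.7]
B = cube([6, 8.4, 3.6]) → bbox [0,0,0] .. [6,8.4,3.6]
lo = A.lo+B.lo = [-5.4+0, -3.8+0, 1.1+0] = [-5.400,-3.800,1.100]
hi = A.hi+B.hi = [1+6, 2.6+8.4, 12.7+3.6] = [7.000,11.000,16.300]
diag = √(12.4²+14.8²+15.2²) = √603.84 = 24.573

min=[-5.400,-3.800,1.100] max=[7.000,11.000,16.300] diag=24.573


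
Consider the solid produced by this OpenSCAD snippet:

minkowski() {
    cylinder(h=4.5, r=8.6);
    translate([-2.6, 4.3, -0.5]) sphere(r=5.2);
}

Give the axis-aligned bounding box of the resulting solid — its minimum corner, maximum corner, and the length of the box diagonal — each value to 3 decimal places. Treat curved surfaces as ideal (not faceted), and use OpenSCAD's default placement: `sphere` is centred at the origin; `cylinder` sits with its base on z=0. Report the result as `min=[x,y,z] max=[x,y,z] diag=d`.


min=[-16.400,-9.500,-5.700] max=[11.200,18.100,9.200] diag=41.780

A = translate([-2.6, 4.3, -0.5]) sphere(r=5.2) → bbox [-7.8,-0.9,-5.7] .. [2.6,9.5,4.7]
B = cylinder(h=4.5, r=8.6) → bbox [-8.6,-8.6,0] .. [8.6,8.6,4.5]
lo = A.lo+B.lo = [-7.8-8.6, -0.9-8.6, -5.7+0] = [-16.400,-9.500,-5.700]
hi = A.hi+B.hi = [2.6+8.6, 9.5+8.6, 4.7+4.5] = [11.200,18.100,9.200]
diag = √(27.6²+27.6²+14.9²) = √1745.53 = 41.780


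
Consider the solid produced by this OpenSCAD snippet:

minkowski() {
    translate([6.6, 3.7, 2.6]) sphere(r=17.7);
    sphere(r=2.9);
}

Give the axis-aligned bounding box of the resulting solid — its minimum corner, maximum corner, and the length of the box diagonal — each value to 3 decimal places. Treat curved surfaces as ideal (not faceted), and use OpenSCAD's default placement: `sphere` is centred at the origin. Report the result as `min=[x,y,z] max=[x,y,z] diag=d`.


A = translate([6.6, 3.7, 2.6]) sphere(r=17.7) → bbox [-11.1,-14,-15.1] .. [24.3,21.4,20.3]
B = sphere(r=2.9) → bbox [-2.9,-2.9,-2.9] .. [2.9,2.9,2.9]
lo = A.lo+B.lo = [-11.1-2.9, -14-2.9, -15.1-2.9] = [-14.000,-16.900,-18.000]
hi = A.hi+B.hi = [24.3+2.9, 21.4+2.9, 20.3+2.9] = [27.200,24.300,23.200]
diag = √(41.2²+41.2²+41.2²) = √5092.32 = 71.360

min=[-14.000,-16.900,-18.000] max=[27.200,24.300,23.200] diag=71.360


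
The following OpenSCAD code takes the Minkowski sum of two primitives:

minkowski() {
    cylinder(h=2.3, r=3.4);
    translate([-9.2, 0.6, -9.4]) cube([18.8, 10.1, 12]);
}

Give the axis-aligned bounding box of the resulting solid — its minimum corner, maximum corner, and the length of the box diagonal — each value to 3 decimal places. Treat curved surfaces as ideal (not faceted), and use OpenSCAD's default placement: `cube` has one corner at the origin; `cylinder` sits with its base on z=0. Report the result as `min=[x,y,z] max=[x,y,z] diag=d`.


min=[-12.600,-2.800,-9.400] max=[13.000,14.100,4.900] diag=33.845

A = translate([-9.2, 0.6, -9.4]) cube([18.8, 10.1, 12]) → bbox [-9.2,0.6,-9.4] .. [9.6,10.7,2.6]
B = cylinder(h=2.3, r=3.4) → bbox [-3.4,-3.4,0] .. [3.4,3.4,2.3]
lo = A.lo+B.lo = [-9.2-3.4, 0.6-3.4, -9.4+0] = [-12.600,-2.800,-9.400]
hi = A.hi+B.hi = [9.6+3.4, 10.7+3.4, 2.6+2.3] = [13.000,14.100,4.900]
diag = √(25.6²+16.9²+14.3²) = √1145.46 = 33.845


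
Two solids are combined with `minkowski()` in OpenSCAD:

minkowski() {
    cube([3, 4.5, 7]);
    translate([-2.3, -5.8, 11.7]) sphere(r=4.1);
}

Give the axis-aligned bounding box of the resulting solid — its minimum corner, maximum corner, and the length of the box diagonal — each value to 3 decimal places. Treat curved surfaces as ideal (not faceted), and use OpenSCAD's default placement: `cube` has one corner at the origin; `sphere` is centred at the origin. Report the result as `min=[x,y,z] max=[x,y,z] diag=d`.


A = translate([-2.3, -5.8, 11.7]) sphere(r=4.1) → bbox [-6.4,-9.9,7.6] .. [1.8,-1.7,15.8]
B = cube([3, 4.5, 7]) → bbox [0,0,0] .. [3,4.5,7]
lo = A.lo+B.lo = [-6.4+0, -9.9+0, 7.6+0] = [-6.400,-9.900,7.600]
hi = A.hi+B.hi = [1.8+3, -1.7+4.5, 15.8+7] = [4.800,2.800,22.800]
diag = √(11.2²+12.7²+15.2²) = √517.77 = 22.755

min=[-6.400,-9.900,7.600] max=[4.800,2.800,22.800] diag=22.755


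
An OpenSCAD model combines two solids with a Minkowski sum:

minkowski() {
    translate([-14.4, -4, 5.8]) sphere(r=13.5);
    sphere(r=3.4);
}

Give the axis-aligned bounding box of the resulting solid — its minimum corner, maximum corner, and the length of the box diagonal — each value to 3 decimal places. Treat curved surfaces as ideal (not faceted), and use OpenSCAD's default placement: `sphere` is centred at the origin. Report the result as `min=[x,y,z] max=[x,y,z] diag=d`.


A = translate([-14.4, -4, 5.8]) sphere(r=13.5) → bbox [-27.9,-17.5,-7.7] .. [-0.9,9.5,19.3]
B = sphere(r=3.4) → bbox [-3.4,-3.4,-3.4] .. [3.4,3.4,3.4]
lo = A.lo+B.lo = [-27.9-3.4, -17.5-3.4, -7.7-3.4] = [-31.300,-20.900,-11.100]
hi = A.hi+B.hi = [-0.9+3.4, 9.5+3.4, 19.3+3.4] = [2.500,12.900,22.700]
diag = √(33.8²+33.8²+33.8²) = √3427.32 = 58.543

min=[-31.300,-20.900,-11.100] max=[2.500,12.900,22.700] diag=58.543


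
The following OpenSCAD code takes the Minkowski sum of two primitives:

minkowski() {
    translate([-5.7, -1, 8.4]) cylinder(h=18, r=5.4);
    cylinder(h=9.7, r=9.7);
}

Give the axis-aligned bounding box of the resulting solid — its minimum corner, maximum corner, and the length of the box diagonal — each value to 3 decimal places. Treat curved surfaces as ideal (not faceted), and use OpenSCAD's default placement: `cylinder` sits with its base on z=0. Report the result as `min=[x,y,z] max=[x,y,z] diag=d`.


min=[-20.800,-16.100,8.400] max=[9.400,14.100,36.100] diag=50.906

A = translate([-5.7, -1, 8.4]) cylinder(h=18, r=5.4) → bbox [-11.1,-6.4,8.4] .. [-0.3,4.4,26.4]
B = cylinder(h=9.7, r=9.7) → bbox [-9.7,-9.7,0] .. [9.7,9.7,9.7]
lo = A.lo+B.lo = [-11.1-9.7, -6.4-9.7, 8.4+0] = [-20.800,-16.100,8.400]
hi = A.hi+B.hi = [-0.3+9.7, 4.4+9.7, 26.4+9.7] = [9.400,14.100,36.100]
diag = √(30.2²+30.2²+27.7²) = √2591.37 = 50.906


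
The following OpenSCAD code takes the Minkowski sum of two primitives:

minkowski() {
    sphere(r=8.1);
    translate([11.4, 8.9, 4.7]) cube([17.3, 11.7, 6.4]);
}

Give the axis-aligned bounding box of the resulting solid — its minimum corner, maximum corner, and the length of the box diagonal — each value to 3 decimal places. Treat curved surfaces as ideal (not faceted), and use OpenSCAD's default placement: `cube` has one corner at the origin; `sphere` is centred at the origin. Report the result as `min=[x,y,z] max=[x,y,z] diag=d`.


min=[3.300,0.800,-3.400] max=[36.800,28.700,19.200] diag=49.106

A = translate([11.4, 8.9, 4.7]) cube([17.3, 11.7, 6.4]) → bbox [11.4,8.9,4.7] .. [28.7,20.6,11.1]
B = sphere(r=8.1) → bbox [-8.1,-8.1,-8.1] .. [8.1,8.1,8.1]
lo = A.lo+B.lo = [11.4-8.1, 8.9-8.1, 4.7-8.1] = [3.300,0.800,-3.400]
hi = A.hi+B.hi = [28.7+8.1, 20.6+8.1, 11.1+8.1] = [36.800,28.700,19.200]
diag = √(33.5²+27.9²+22.6²) = √2411.42 = 49.106


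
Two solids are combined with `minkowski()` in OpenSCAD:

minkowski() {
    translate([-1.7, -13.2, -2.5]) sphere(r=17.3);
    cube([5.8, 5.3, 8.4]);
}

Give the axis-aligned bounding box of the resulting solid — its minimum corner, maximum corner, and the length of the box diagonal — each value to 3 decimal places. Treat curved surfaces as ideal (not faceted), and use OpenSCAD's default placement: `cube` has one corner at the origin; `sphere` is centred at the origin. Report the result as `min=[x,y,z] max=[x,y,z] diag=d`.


min=[-19.000,-30.500,-19.800] max=[21.400,9.400,23.200] diag=71.226

A = translate([-1.7, -13.2, -2.5]) sphere(r=17.3) → bbox [-19,-30.5,-19.8] .. [15.6,4.1,14.8]
B = cube([5.8, 5.3, 8.4]) → bbox [0,0,0] .. [5.8,5.3,8.4]
lo = A.lo+B.lo = [-19+0, -30.5+0, -19.8+0] = [-19.000,-30.500,-19.800]
hi = A.hi+B.hi = [15.6+5.8, 4.1+5.3, 14.8+8.4] = [21.400,9.400,23.200]
diag = √(40.4²+39.9²+43²) = √5073.17 = 71.226


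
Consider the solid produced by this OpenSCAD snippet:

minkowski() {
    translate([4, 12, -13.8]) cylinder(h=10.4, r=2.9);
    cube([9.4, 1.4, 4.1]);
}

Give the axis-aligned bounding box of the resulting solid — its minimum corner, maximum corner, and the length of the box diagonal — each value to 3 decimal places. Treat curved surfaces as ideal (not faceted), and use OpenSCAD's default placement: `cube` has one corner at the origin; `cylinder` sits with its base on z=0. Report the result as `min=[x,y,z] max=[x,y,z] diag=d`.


A = translate([4, 12, -13.8]) cylinder(h=10.4, r=2.9) → bbox [1.1,9.1,-13.8] .. [6.9,14.9,-3.4]
B = cube([9.4, 1.4, 4.1]) → bbox [0,0,0] .. [9.4,1.4,4.1]
lo = A.lo+B.lo = [1.1+0, 9.1+0, -13.8+0] = [1.100,9.100,-13.800]
hi = A.hi+B.hi = [6.9+9.4, 14.9+1.4, -3.4+4.1] = [16.300,16.300,0.700]
diag = √(15.2²+7.2²+14.5²) = √493.13 = 22.207

min=[1.100,9.100,-13.800] max=[16.300,16.300,0.700] diag=22.207


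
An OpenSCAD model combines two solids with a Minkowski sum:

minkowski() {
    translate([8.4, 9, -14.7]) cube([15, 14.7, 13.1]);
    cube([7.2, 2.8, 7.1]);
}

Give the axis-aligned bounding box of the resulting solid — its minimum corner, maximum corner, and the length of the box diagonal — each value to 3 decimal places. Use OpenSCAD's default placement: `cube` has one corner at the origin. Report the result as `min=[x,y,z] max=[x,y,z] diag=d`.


min=[8.400,9.000,-14.700] max=[30.600,26.500,5.500] diag=34.744

A = translate([8.4, 9, -14.7]) cube([15, 14.7, 13.1]) → bbox [8.4,9,-14.7] .. [23.4,23.7,-1.6]
B = cube([7.2, 2.8, 7.1]) → bbox [0,0,0] .. [7.2,2.8,7.1]
lo = A.lo+B.lo = [8.4+0, 9+0, -14.7+0] = [8.400,9.000,-14.700]
hi = A.hi+B.hi = [23.4+7.2, 23.7+2.8, -1.6+7.1] = [30.600,26.500,5.500]
diag = √(22.2²+17.5²+20.2²) = √1207.13 = 34.744


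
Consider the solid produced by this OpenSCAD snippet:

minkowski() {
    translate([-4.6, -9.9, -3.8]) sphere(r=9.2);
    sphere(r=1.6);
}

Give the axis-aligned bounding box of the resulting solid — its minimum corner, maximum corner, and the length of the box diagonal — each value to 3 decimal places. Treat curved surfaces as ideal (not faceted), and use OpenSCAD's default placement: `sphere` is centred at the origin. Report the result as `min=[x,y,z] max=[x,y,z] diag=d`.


min=[-15.400,-20.700,-14.600] max=[6.200,0.900,7.000] diag=37.412

A = translate([-4.6, -9.9, -3.8]) sphere(r=9.2) → bbox [-13.8,-19.1,-13] .. [4.6,-0.7,5.4]
B = sphere(r=1.6) → bbox [-1.6,-1.6,-1.6] .. [1.6,1.6,1.6]
lo = A.lo+B.lo = [-13.8-1.6, -19.1-1.6, -13-1.6] = [-15.400,-20.700,-14.600]
hi = A.hi+B.hi = [4.6+1.6, -0.7+1.6, 5.4+1.6] = [6.200,0.900,7.000]
diag = √(21.6²+21.6²+21.6²) = √1399.68 = 37.412


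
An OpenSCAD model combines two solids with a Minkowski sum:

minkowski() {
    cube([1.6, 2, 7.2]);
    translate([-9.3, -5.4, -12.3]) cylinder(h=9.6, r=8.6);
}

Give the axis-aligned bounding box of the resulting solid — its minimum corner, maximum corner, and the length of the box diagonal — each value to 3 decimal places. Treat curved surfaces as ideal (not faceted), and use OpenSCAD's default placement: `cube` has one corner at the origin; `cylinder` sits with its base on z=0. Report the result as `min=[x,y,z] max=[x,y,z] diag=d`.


A = translate([-9.3, -5.4, -12.3]) cylinder(h=9.6, r=8.6) → bbox [-17.9,-14,-12.3] .. [-0.7,3.2,-2.7]
B = cube([1.6, 2, 7.2]) → bbox [0,0,0] .. [1.6,2,7.2]
lo = A.lo+B.lo = [-17.9+0, -14+0, -12.3+0] = [-17.900,-14.000,-12.300]
hi = A.hi+B.hi = [-0.7+1.6, 3.2+2, -2.7+7.2] = [0.900,5.200,4.500]
diag = √(18.8²+19.2²+16.8²) = √1004.32 = 31.691

min=[-17.900,-14.000,-12.300] max=[0.900,5.200,4.500] diag=31.691


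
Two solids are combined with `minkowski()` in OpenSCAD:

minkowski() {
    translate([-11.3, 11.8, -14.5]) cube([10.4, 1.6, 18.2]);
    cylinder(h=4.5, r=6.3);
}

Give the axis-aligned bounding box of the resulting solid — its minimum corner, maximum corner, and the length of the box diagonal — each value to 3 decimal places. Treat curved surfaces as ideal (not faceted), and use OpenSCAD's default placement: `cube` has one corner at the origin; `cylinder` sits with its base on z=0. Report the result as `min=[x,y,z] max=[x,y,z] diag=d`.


min=[-17.600,5.500,-14.500] max=[5.400,19.700,8.200] diag=35.298

A = translate([-11.3, 11.8, -14.5]) cube([10.4, 1.6, 18.2]) → bbox [-11.3,11.8,-14.5] .. [-0.9,13.4,3.7]
B = cylinder(h=4.5, r=6.3) → bbox [-6.3,-6.3,0] .. [6.3,6.3,4.5]
lo = A.lo+B.lo = [-11.3-6.3, 11.8-6.3, -14.5+0] = [-17.600,5.500,-14.500]
hi = A.hi+B.hi = [-0.9+6.3, 13.4+6.3, 3.7+4.5] = [5.400,19.700,8.200]
diag = √(23²+14.2²+22.7²) = √1245.93 = 35.298
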